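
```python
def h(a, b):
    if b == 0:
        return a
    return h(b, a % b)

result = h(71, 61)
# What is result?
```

h(71, 61) -> h(61, 10) -> h(10, 1) -> h(1, 0) -> 1

Answer: 1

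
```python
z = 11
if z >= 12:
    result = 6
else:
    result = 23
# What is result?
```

Trace:
`z = 11` → z = 11
`if z >= 12: ...` → z >= 12 is False, take else branch → result = 23
So result = 23

Answer: 23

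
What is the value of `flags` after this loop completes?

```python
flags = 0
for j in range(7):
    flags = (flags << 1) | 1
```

Build 7 consecutive 1-bits: 0b1111111
`flags` takes the values: 0 → 1 → 3 → 7 → 15 → 31 → 63 → 127

Answer: 127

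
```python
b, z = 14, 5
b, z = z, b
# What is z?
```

Trace:
`b, z = 14, 5` → b = 14; z = 5
`b, z = z, b` → b = 5; z = 14
So z = 14

Answer: 14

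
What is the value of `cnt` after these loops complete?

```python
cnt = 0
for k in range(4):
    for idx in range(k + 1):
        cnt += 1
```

Triangle: 1 + 2 + ... + 4
`cnt` takes the values: 0 → 1 → 2 → 3 → 4 → 5 → 6 → 7 → 8 → 9 → 10

Answer: 10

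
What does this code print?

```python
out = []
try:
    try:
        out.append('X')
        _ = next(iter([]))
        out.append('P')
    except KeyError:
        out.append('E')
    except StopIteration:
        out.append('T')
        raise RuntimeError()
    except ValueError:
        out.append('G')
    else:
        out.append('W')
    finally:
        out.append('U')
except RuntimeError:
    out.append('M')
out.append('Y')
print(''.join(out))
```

Execution trace: 'X' (try body) → 'T' (except StopIteration) → 'U' (finally) → 'M' (outer except RuntimeError) → 'Y' (after the try/except). Output: XTUMY

Answer: XTUMY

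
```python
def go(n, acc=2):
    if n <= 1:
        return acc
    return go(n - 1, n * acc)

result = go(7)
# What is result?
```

Accumulator trace (n, acc): (7, 2) -> (6, 14) -> (5, 84) -> (4, 420) -> (3, 1680) -> (2, 5040) -> (1, 10080) -> return 10080

Answer: 10080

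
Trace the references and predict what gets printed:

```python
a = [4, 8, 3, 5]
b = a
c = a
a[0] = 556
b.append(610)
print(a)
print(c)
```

Key concept: multiple aliases.
Step by step:
`a = [4, 8, 3, 5]` → a = [4, 8, 3, 5]
`b = a` → b = [4, 8, 3, 5] (same object as a)
`c = a` → c = [4, 8, 3, 5] (same object as a, b)
`a[0] = 556` → a = [556, 8, 3, 5] (same object as b, c); b = [556, 8, 3, 5] (same object as a, c); c = [556, 8, 3, 5] (same object as a, b)
`b.append(610)` → a = [556, 8, 3, 5, 610] (same object as b, c); b = [556, 8, 3, 5, 610] (same object as a, c); c = [556, 8, 3, 5, 610] (same object as a, b)
`print(a)` → prints [556, 8, 3, 5, 610]
`print(c)` → prints [556, 8, 3, 5, 610]

Answer:
[556, 8, 3, 5, 610]
[556, 8, 3, 5, 610]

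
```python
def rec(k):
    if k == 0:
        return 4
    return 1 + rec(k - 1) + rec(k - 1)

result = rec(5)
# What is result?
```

rec(k) = 1 + 2·rec(k-1), rec(0)=4. Closed form: (4+1)·2^5 - 1 = 159.

Answer: 159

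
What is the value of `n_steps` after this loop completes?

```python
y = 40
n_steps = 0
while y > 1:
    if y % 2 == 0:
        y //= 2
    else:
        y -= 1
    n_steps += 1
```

Steps to reduce 40 to 1
`n_steps` takes the values: 0 → 1 → 2 → 3 → 4 → 5 → 6

Answer: 6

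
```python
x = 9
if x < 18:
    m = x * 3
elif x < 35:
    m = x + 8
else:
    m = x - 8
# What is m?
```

Trace:
`x = 9` → x = 9
`if x < 18: ...` → x < 18 is True → m = 27
So m = 27

Answer: 27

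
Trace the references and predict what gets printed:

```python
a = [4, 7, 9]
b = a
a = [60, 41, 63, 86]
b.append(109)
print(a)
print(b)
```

Key concept: rebinding vs mutation: a is rebound to a new list, b still points at the original.
Step by step:
`a = [4, 7, 9]` → a = [4, 7, 9]
`b = a` → b = [4, 7, 9] (same object as a)
`a = [60, 41, 63, 86]` → a = [60, 41, 63, 86]
`b.append(109)` → b = [4, 7, 9, 109]
`print(a)` → prints [60, 41, 63, 86]
`print(b)` → prints [4, 7, 9, 109]

Answer:
[60, 41, 63, 86]
[4, 7, 9, 109]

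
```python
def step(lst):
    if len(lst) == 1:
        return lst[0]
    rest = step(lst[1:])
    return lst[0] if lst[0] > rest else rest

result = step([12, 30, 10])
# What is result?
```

Recursive max over [12, 30, 10] = 30

Answer: 30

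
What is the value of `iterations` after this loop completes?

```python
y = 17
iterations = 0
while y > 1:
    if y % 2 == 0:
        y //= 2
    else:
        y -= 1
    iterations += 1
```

Steps to reduce 17 to 1
`iterations` takes the values: 0 → 1 → 2 → 3 → 4 → 5

Answer: 5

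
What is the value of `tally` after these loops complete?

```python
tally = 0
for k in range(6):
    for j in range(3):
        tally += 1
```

6 * 3 = 18
`tally` takes the values: 0 → 1 → 2 → 3 → 4 → 5 → 6 → 7 → 8 → 9 → 10 → 11 → 12 → 13 → 14 → 15 → 16 → 17 → 18

Answer: 18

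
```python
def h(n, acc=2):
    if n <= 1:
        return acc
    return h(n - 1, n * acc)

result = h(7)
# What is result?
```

Accumulator trace (n, acc): (7, 2) -> (6, 14) -> (5, 84) -> (4, 420) -> (3, 1680) -> (2, 5040) -> (1, 10080) -> return 10080

Answer: 10080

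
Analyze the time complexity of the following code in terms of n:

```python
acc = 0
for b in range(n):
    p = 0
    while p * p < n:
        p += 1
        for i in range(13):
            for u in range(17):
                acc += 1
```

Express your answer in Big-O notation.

Each loop level contributes: n × √n × 1 × 1. Multiplying the contributions gives O(n√n).

Answer: O(n√n)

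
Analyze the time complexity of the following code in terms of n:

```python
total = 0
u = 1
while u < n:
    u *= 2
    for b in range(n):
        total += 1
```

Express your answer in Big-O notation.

Each loop level contributes: log n × n. Multiplying the contributions gives O(n log n).

Answer: O(n log n)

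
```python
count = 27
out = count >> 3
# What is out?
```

Trace:
`count = 27` → count = 27
`out = count >> 3` → out = 3
So out = 3

Answer: 3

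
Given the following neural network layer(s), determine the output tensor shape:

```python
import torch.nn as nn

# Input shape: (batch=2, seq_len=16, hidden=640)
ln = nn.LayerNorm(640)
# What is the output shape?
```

Input: (2, 16, 640) -> Output: (2, 16, 640)

Answer: (2, 16, 640)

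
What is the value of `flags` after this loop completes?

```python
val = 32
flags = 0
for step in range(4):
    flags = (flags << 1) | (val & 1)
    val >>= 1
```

Reverse lowest 4 bits of 32
`flags` takes the values: 0

Answer: 0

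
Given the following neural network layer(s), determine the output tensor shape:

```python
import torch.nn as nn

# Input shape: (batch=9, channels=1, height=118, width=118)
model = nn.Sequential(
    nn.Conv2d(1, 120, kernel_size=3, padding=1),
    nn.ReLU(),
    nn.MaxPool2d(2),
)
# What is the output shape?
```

Input: (9, 1, 118, 118) -> after Conv2d: (9, 120, 118, 118) -> after ReLU: (9, 120, 118, 118) -> Output: (9, 120, 59, 59)

Answer: (9, 120, 59, 59)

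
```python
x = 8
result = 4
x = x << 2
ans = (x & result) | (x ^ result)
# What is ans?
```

Trace:
`x = 8` → x = 8
`result = 4` → result = 4
`x = x << 2` → x = 32
`ans = (x & result) | (x ^ result)` → ans = 36
So ans = 36

Answer: 36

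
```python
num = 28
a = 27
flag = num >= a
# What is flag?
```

Trace:
`num = 28` → num = 28
`a = 27` → a = 27
`flag = num >= a` → flag = True
So flag = True

Answer: True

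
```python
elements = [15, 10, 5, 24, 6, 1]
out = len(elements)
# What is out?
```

Trace:
`elements = [15, 10, 5, 24, 6, 1]` → elements = [15, 10, 5, 24, 6, 1]
`out = len(elements)` → out = 6
So out = 6

Answer: 6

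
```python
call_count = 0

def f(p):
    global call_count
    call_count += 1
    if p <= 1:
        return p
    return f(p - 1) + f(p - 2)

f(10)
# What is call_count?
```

Calls(p) = 1 + Calls(p-1) + Calls(p-2); Calls(0)=Calls(1)=1. For p=10 this gives 177.

Answer: 177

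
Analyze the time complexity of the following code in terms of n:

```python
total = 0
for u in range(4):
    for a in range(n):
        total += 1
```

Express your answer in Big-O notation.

Each loop level contributes: 1 × n. Multiplying the contributions gives O(n).

Answer: O(n)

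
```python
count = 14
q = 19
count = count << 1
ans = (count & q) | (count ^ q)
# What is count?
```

Trace:
`count = 14` → count = 14
`q = 19` → q = 19
`count = count << 1` → count = 28
`ans = (count & q) | (count ^ q)` → ans = 31
So count = 28

Answer: 28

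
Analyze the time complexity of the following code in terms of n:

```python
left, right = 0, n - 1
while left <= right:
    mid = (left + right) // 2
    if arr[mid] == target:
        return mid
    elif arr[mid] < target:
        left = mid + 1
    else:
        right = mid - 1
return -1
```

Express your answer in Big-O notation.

This is Binary search in a sorted array. Time complexity: O(log n).

Answer: O(log n)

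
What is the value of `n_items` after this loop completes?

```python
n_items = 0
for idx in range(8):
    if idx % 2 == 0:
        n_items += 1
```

Count numbers divisible by 2 in range(8)
`n_items` takes the values: 0 → 1 → 2 → 3 → 4

Answer: 4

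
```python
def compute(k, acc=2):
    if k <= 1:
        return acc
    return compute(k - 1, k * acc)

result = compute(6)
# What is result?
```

Accumulator trace (n, acc): (6, 2) -> (5, 12) -> (4, 60) -> (3, 240) -> (2, 720) -> (1, 1440) -> return 1440

Answer: 1440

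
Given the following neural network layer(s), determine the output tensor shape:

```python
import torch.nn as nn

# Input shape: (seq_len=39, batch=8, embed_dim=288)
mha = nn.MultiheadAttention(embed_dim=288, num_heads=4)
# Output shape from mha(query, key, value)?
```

Input: (39, 8, 288) -> Output: (39, 8, 288)

Answer: (39, 8, 288)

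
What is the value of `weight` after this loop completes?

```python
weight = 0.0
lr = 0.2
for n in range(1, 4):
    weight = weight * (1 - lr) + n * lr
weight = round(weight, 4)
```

Moving average with lr=0.2
`weight` takes the values: 0.0 → 0.2 → 0.56 → 1.048

Answer: 1.048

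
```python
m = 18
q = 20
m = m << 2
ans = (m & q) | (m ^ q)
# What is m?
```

Trace:
`m = 18` → m = 18
`q = 20` → q = 20
`m = m << 2` → m = 72
`ans = (m & q) | (m ^ q)` → ans = 92
So m = 72

Answer: 72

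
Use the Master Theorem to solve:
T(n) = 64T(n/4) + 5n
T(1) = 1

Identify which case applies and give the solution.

a=64, b=4, f(n)=5n. log_4(64) = 3. Since c=1 < 3, Case 1 applies: T(n) = Θ(n^log_b(a)) = O(n^3).

Answer: O(n^3) - Case 1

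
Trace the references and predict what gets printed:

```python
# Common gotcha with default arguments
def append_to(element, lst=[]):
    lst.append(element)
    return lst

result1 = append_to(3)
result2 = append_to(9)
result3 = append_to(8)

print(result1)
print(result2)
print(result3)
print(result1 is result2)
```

Key concept: mutable default argument gotcha.
Step by step:
`result1 = append_to(3)` → result1 = [3]
`result2 = append_to(9)` → result1 = [3, 9] (same object as result2); result2 = [3, 9] (same object as result1)
`result3 = append_to(8)` → result1 = [3, 9, 8] (same object as result2, result3); result2 = [3, 9, 8] (same object as result1, result3); result3 = [3, 9, 8] (same object as result1, result2)
`print(result1)` → prints [3, 9, 8]
`print(result2)` → prints [3, 9, 8]
`print(result3)` → prints [3, 9, 8]
`print(result1 is result2)` → prints True

Answer:
[3, 9, 8]
[3, 9, 8]
[3, 9, 8]
True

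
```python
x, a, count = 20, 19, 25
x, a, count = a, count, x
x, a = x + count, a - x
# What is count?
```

Trace:
`x, a, count = 20, 19, 25` → x = 20; a = 19; count = 25
`x, a, count = a, count, x` → x = 19; a = 25; count = 20
`x, a = x + count, a - x` → x = 39; a = 6
So count = 20

Answer: 20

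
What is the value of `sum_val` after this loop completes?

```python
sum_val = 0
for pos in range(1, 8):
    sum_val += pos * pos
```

Sum of squares 1² to 7² = 140
`sum_val` takes the values: 0 → 1 → 5 → 14 → 30 → 55 → 91 → 140

Answer: 140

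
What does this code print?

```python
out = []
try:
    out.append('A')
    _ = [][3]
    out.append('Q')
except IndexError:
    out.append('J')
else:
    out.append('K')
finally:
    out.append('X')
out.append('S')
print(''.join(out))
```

Execution trace: 'A' (try body) → 'J' (except IndexError) → 'X' (finally) → 'S' (after the try/except). Output: AJXS

Answer: AJXS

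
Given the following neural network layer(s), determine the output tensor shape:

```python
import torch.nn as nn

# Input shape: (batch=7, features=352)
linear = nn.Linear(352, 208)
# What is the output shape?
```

Input: (7, 352) -> Output: (7, 208)

Answer: (7, 208)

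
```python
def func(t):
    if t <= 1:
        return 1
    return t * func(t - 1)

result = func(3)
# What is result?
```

func(3) = 3 * 2 * 1 = 6

Answer: 6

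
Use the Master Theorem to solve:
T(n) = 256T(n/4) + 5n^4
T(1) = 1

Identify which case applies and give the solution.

a=256, b=4, f(n)=5n^4. log_4(256) = 4. Since c=4 = 4, Case 2 applies: T(n) = Θ(n^log_b(a) · log n) = O(n^4 log n).

Answer: O(n^4 log n) - Case 2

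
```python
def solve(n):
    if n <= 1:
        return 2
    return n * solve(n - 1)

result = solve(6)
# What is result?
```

solve(6) = 6 * 5 * 4 * 3 * 2 * 2 = 1440

Answer: 1440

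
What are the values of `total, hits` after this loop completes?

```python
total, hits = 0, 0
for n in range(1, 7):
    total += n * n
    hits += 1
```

Sum of squares and count
`total, hits` takes the values: (0, 0) → (1, 0) → (1, 1) → (5, 1) → (5, 2) → (14, 2) → (14, 3) → (30, 3) → (30, 4) → (55, 4) → (55, 5) → (91, 5) → (91, 6)

Answer: 91, 6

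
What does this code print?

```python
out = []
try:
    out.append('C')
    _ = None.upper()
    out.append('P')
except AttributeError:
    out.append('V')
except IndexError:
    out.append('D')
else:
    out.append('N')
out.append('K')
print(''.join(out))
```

Execution trace: 'C' (try body) → 'V' (except AttributeError) → 'K' (after the try/except). Output: CVK

Answer: CVK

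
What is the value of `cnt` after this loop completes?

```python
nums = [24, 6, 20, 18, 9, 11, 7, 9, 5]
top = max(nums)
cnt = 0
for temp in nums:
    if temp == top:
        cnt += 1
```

Count of max value 24 in [24, 6, 20, 18, 9, 11, 7, 9, 5]
`cnt` takes the values: 0 → 1

Answer: 1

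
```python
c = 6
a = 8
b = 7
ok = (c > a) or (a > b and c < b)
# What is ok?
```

Trace:
`c = 6` → c = 6
`a = 8` → a = 8
`b = 7` → b = 7
`ok = (c > a) or (a > b and c < b)` → ok = True
So ok = True

Answer: True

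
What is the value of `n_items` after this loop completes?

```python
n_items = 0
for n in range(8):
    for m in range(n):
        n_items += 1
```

Triangle number: 0+1+2+...+7
`n_items` takes the values: 0 → 1 → 2 → 3 → 4 → 5 → 6 → 7 → 8 → 9 → 10 → 11 → 12 → 13 → 14 → 15 → 16 → 17 → 18 → 19 → 20 → 21 → 22 → 23 → 24 → 25 → 26 → 27 → 28

Answer: 28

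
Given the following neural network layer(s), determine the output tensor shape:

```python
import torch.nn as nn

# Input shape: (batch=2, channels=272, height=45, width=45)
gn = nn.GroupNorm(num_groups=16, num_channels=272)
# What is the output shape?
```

Input: (2, 272, 45, 45) -> Output: (2, 272, 45, 45)

Answer: (2, 272, 45, 45)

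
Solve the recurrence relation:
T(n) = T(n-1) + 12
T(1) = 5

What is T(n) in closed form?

Unrolling: T(n) = T(1) + 12·(n-1) = 5 + 12(n-1) = 12n - 7.

Answer: T(n) = 12n - 7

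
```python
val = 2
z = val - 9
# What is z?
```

Trace:
`val = 2` → val = 2
`z = val - 9` → z = -7
So z = -7

Answer: -7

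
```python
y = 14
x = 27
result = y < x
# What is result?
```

Trace:
`y = 14` → y = 14
`x = 27` → x = 27
`result = y < x` → result = True
So result = True

Answer: True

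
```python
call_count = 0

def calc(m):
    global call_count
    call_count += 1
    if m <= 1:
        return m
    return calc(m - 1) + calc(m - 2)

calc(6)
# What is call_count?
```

Calls(m) = 1 + Calls(m-1) + Calls(m-2); Calls(0)=Calls(1)=1. For m=6 this gives 25.

Answer: 25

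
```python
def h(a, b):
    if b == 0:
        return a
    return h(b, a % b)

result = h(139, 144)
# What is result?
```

h(139, 144) -> h(144, 139) -> h(139, 5) -> h(5, 4) -> h(4, 1) -> h(1, 0) -> 1

Answer: 1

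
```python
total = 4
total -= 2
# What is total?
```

Trace:
`total = 4` → total = 4
`total -= 2` → total = 2
So total = 2

Answer: 2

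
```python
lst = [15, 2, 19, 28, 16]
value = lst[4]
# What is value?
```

Trace:
`lst = [15, 2, 19, 28, 16]` → lst = [15, 2, 19, 28, 16]
`value = lst[4]` → value = 16
So value = 16

Answer: 16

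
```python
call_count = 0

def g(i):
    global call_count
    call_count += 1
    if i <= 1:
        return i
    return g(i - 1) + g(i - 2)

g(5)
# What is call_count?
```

Calls(i) = 1 + Calls(i-1) + Calls(i-2); Calls(0)=Calls(1)=1. For i=5 this gives 15.

Answer: 15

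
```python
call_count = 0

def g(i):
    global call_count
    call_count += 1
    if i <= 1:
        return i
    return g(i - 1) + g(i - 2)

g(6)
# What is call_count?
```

Calls(i) = 1 + Calls(i-1) + Calls(i-2); Calls(0)=Calls(1)=1. For i=6 this gives 25.

Answer: 25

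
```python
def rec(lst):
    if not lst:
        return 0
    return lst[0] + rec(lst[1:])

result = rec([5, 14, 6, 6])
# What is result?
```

5 + 14 + 6 + 6 + 0 = 31

Answer: 31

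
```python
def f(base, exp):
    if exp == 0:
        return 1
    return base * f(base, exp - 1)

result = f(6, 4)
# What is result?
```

f(6, 4) = 6 * 6 * 6 * 6 = 1296

Answer: 1296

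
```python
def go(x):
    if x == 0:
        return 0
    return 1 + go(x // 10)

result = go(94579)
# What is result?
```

Count of digits of 94579: 5

Answer: 5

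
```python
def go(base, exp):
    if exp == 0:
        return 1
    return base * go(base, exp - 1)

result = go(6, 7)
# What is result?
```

go(6, 7) = 6 * 6 * 6 * 6 * 6 * 6 * 6 = 279936

Answer: 279936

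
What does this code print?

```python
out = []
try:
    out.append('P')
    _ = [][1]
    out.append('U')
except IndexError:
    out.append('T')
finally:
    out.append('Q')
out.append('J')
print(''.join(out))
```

Execution trace: 'P' (try body) → 'T' (except IndexError) → 'Q' (finally) → 'J' (after the try/except). Output: PTQJ

Answer: PTQJ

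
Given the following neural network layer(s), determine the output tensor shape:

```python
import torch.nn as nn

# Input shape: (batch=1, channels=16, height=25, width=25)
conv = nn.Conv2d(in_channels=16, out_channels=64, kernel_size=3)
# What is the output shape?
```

Input: (1, 16, 25, 25) -> Output: (1, 64, 23, 23)

Answer: (1, 64, 23, 23)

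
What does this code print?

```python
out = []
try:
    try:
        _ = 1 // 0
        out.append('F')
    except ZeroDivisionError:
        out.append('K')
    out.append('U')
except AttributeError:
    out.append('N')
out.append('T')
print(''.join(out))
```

Execution trace: 'K' (inner except ZeroDivisionError) → 'U' (try body, no exception) → 'T' (after the try/except). Output: KUT

Answer: KUT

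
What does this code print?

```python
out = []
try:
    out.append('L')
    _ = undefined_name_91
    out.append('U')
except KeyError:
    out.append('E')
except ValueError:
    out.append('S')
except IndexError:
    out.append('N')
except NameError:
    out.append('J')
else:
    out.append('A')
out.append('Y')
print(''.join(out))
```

Execution trace: 'L' (try body) → 'J' (except NameError) → 'Y' (after the try/except). Output: LJY

Answer: LJY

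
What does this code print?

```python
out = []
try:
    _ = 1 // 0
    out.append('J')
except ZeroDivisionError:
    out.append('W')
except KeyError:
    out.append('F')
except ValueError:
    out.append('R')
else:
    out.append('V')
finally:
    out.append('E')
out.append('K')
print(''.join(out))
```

Execution trace: 'W' (except ZeroDivisionError) → 'E' (finally) → 'K' (after the try/except). Output: WEK

Answer: WEK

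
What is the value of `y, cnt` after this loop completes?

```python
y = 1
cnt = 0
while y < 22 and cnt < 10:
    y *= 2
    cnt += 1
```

Double until >= 22 or 10 iterations
`y, cnt` takes the values: (1, 0) → (2, 0) → (2, 1) → (4, 1) → (4, 2) → (8, 2) → (8, 3) → (16, 3) → (16, 4) → (32, 4) → (32, 5)

Answer: 32, 5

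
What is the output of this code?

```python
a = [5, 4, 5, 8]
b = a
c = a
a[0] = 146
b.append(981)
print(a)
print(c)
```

Key concept: multiple aliases.
Step by step:
`a = [5, 4, 5, 8]` → a = [5, 4, 5, 8]
`b = a` → b = [5, 4, 5, 8] (same object as a)
`c = a` → c = [5, 4, 5, 8] (same object as a, b)
`a[0] = 146` → a = [146, 4, 5, 8] (same object as b, c); b = [146, 4, 5, 8] (same object as a, c); c = [146, 4, 5, 8] (same object as a, b)
`b.append(981)` → a = [146, 4, 5, 8, 981] (same object as b, c); b = [146, 4, 5, 8, 981] (same object as a, c); c = [146, 4, 5, 8, 981] (same object as a, b)
`print(a)` → prints [146, 4, 5, 8, 981]
`print(c)` → prints [146, 4, 5, 8, 981]

Answer:
[146, 4, 5, 8, 981]
[146, 4, 5, 8, 981]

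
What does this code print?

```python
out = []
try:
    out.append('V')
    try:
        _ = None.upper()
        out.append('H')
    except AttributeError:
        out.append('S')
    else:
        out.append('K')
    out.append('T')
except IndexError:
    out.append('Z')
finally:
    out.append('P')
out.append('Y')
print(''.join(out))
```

Execution trace: 'V' (try body) → 'S' (inner except AttributeError) → 'T' (try body, no exception) → 'P' (finally) → 'Y' (after the try/except). Output: VSTPY

Answer: VSTPY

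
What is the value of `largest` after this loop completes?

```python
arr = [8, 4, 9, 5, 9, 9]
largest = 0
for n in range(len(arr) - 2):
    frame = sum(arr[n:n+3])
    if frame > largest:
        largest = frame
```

Max sum of 3-element window in [8, 4, 9, 5, 9, 9]
`largest` takes the values: 0 → 21 → 23

Answer: 23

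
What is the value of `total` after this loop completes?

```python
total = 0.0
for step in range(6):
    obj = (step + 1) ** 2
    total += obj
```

Sum of squared losses 1² + 2² + ... + 6²
`total` takes the values: 0.0 → 1.0 → 5.0 → 14.0 → 30.0 → 55.0 → 91.0

Answer: 91.0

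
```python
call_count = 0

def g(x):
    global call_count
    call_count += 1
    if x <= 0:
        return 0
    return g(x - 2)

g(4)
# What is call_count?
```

Linear recursion stepping by 2: 3 calls from x=4 down to ≤0.

Answer: 3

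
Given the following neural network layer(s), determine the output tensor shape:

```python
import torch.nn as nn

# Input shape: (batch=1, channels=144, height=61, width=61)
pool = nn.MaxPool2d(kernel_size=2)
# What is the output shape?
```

Input: (1, 144, 61, 61) -> Output: (1, 144, 30, 30)

Answer: (1, 144, 30, 30)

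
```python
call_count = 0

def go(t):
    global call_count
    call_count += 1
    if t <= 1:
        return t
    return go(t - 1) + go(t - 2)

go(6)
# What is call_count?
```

Calls(t) = 1 + Calls(t-1) + Calls(t-2); Calls(0)=Calls(1)=1. For t=6 this gives 25.

Answer: 25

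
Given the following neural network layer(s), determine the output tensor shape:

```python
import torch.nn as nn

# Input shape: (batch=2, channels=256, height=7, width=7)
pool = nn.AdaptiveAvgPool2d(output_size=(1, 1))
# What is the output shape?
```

Input: (2, 256, 7, 7) -> Output: (2, 256, 1, 1)

Answer: (2, 256, 1, 1)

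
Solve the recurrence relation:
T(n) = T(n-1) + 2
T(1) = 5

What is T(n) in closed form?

Unrolling: T(n) = T(1) + 2·(n-1) = 5 + 2(n-1) = 2n + 3.

Answer: T(n) = 2n + 3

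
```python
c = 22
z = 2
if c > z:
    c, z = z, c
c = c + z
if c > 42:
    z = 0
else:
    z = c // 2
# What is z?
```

Trace:
`c = 22` → c = 22
`z = 2` → z = 2
`if c > z: ...` → c > z is True → c = 2; z = 22
`c = c + z` → c = 24
`if c > 42: ...` → c > 42 is False, take else branch → z = 12
So z = 12

Answer: 12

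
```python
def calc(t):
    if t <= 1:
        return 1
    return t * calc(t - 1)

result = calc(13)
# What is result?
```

calc(13) = 13 * 12 * 11 * 10 * 9 * 8 * 7 * 6 * 5 * 4 * 3 * 2 * 1 = 6227020800

Answer: 6227020800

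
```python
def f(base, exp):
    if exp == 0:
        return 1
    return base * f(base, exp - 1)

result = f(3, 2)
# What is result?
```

f(3, 2) = 3 * 3 = 9

Answer: 9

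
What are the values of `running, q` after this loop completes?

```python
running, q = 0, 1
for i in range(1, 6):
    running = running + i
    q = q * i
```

Sum and factorial of 1 to 5
`running, q` takes the values: (0, 1) → (1, 1) → (3, 1) → (3, 2) → (6, 2) → (6, 6) → (10, 6) → (10, 24) → (15, 24) → (15, 120)

Answer: 15, 120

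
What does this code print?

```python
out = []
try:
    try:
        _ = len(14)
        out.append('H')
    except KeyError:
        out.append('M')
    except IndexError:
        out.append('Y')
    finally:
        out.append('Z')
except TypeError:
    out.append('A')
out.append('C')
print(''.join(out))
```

Execution trace: 'Z' (inner finally) → 'A' (outer except TypeError) → 'C' (after the try/except). Output: ZAC

Answer: ZAC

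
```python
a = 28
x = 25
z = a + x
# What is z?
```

Trace:
`a = 28` → a = 28
`x = 25` → x = 25
`z = a + x` → z = 53
So z = 53

Answer: 53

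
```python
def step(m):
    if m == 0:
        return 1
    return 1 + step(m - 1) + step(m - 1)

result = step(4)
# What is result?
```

step(m) = 1 + 2·step(m-1), step(0)=1. Closed form: (1+1)·2^4 - 1 = 31.

Answer: 31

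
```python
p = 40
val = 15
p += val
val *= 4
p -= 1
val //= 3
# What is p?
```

Trace:
`p = 40` → p = 40
`val = 15` → val = 15
`p += val` → p = 55
`val *= 4` → val = 60
`p -= 1` → p = 54
`val //= 3` → val = 20
So p = 54

Answer: 54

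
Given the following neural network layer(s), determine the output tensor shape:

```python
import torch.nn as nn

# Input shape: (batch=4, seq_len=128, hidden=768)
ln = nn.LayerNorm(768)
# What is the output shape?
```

Input: (4, 128, 768) -> Output: (4, 128, 768)

Answer: (4, 128, 768)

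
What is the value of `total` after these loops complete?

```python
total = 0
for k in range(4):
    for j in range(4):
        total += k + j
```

Sum of all k+j for k,j in 4x4
`total` takes the values: 0 → 1 → 3 → 6 → 7 → 9 → 12 → 16 → 18 → 21 → 25 → 30 → 33 → 37 → 42 → 48

Answer: 48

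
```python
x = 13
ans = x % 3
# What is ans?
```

Trace:
`x = 13` → x = 13
`ans = x % 3` → ans = 1
So ans = 1

Answer: 1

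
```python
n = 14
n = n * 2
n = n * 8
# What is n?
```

Trace:
`n = 14` → n = 14
`n = n * 2` → n = 28
`n = n * 8` → n = 224
So n = 224

Answer: 224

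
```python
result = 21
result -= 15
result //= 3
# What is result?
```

Trace:
`result = 21` → result = 21
`result -= 15` → result = 6
`result //= 3` → result = 2
So result = 2

Answer: 2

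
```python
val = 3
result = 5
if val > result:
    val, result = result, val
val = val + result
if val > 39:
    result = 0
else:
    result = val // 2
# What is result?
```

Trace:
`val = 3` → val = 3
`result = 5` → result = 5
`if val > result: ...` → val > result is False → no variable changes
`val = val + result` → val = 8
`if val > 39: ...` → val > 39 is False, take else branch → result = 4
So result = 4

Answer: 4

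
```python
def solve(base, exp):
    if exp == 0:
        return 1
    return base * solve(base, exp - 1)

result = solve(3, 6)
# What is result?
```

solve(3, 6) = 3 * 3 * 3 * 3 * 3 * 3 = 729

Answer: 729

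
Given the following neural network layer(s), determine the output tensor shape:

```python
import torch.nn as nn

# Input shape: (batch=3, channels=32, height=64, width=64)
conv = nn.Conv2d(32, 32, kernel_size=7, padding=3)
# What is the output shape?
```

Input: (3, 32, 64, 64) -> Output: (3, 32, 64, 64)

Answer: (3, 32, 64, 64)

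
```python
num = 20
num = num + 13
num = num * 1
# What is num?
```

Trace:
`num = 20` → num = 20
`num = num + 13` → num = 33
`num = num * 1` → num = 33
So num = 33

Answer: 33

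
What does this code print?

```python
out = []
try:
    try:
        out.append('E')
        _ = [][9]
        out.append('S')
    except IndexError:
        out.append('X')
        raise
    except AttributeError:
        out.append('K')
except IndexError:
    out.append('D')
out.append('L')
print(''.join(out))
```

Execution trace: 'E' (try body) → 'X' (except IndexError) → 'D' (outer except IndexError) → 'L' (after the try/except). Output: EXDL

Answer: EXDL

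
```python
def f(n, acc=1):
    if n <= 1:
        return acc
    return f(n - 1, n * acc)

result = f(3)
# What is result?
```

Accumulator trace (n, acc): (3, 1) -> (2, 3) -> (1, 6) -> return 6

Answer: 6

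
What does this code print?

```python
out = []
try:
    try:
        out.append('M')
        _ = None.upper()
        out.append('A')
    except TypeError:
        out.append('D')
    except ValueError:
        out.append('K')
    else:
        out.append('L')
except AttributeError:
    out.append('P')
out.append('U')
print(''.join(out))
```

Execution trace: 'M' (inner try body) → 'P' (outer except AttributeError) → 'U' (after the try/except). Output: MPU

Answer: MPU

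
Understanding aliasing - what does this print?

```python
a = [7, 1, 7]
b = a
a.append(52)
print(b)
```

Key concept: basic list aliasing.
Step by step:
`a = [7, 1, 7]` → a = [7, 1, 7]
`b = a` → b = [7, 1, 7] (same object as a)
`a.append(52)` → a = [7, 1, 7, 52] (same object as b); b = [7, 1, 7, 52] (same object as a)
`print(b)` → prints [7, 1, 7, 52]

Answer: [7, 1, 7, 52]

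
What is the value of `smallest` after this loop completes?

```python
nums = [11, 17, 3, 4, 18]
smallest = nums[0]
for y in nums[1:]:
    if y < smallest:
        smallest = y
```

Minimum of [11, 17, 3, 4, 18]
`smallest` takes the values: 11 → 3

Answer: 3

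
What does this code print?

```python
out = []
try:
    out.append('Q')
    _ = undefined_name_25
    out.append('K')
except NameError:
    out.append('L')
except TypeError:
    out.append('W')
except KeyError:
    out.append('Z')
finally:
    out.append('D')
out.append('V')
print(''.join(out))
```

Execution trace: 'Q' (try body) → 'L' (except NameError) → 'D' (finally) → 'V' (after the try/except). Output: QLDV

Answer: QLDV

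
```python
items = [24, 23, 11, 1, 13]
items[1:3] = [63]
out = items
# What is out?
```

Trace:
`items = [24, 23, 11, 1, 13]` → items = [24, 23, 11, 1, 13]
`items[1:3] = [63]` → items = [24, 63, 1, 13]
`out = items` → out = [24, 63, 1, 13]
So out = [24, 63, 1, 13]

Answer: [24, 63, 1, 13]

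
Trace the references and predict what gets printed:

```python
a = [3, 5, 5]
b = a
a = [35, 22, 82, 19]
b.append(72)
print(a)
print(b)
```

Key concept: rebinding vs mutation: a is rebound to a new list, b still points at the original.
Step by step:
`a = [3, 5, 5]` → a = [3, 5, 5]
`b = a` → b = [3, 5, 5] (same object as a)
`a = [35, 22, 82, 19]` → a = [35, 22, 82, 19]
`b.append(72)` → b = [3, 5, 5, 72]
`print(a)` → prints [35, 22, 82, 19]
`print(b)` → prints [3, 5, 5, 72]

Answer:
[35, 22, 82, 19]
[3, 5, 5, 72]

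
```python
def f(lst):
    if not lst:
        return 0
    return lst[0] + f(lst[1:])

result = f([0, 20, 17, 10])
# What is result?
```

0 + 20 + 17 + 10 + 0 = 47

Answer: 47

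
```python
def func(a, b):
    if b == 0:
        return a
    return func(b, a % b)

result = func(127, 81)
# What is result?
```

func(127, 81) -> func(81, 46) -> func(46, 35) -> func(35, 11) -> func(11, 2) -> func(2, 1) -> func(1, 0) -> 1

Answer: 1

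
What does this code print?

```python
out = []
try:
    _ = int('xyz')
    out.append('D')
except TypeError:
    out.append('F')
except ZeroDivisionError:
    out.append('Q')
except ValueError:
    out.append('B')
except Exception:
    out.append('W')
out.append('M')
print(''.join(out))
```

Execution trace: 'B' (except ValueError) → 'M' (after the try/except). Output: BM

Answer: BM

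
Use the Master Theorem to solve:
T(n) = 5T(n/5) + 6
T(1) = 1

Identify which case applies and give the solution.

a=5, b=5, f(n)=6. log_5(5) = 1. Since c=0 < 1, Case 1 applies: T(n) = Θ(n^log_b(a)) = O(n).

Answer: O(n) - Case 1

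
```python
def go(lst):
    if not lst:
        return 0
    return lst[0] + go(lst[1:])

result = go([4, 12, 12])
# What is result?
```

4 + 12 + 12 + 0 = 28

Answer: 28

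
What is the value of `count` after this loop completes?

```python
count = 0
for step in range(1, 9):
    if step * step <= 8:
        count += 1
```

Count numbers where step² ≤ 8
`count` takes the values: 0 → 1 → 2

Answer: 2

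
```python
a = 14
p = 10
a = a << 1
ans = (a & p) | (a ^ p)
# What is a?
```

Trace:
`a = 14` → a = 14
`p = 10` → p = 10
`a = a << 1` → a = 28
`ans = (a & p) | (a ^ p)` → ans = 30
So a = 28

Answer: 28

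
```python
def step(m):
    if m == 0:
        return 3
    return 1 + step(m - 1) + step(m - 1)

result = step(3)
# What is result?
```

step(m) = 1 + 2·step(m-1), step(0)=3. Closed form: (3+1)·2^3 - 1 = 31.

Answer: 31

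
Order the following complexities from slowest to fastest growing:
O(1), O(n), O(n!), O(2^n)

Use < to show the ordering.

Ordered by growth rate: O(1) < O(n) < O(2^n) < O(n!)

Answer: O(1) < O(n) < O(2^n) < O(n!)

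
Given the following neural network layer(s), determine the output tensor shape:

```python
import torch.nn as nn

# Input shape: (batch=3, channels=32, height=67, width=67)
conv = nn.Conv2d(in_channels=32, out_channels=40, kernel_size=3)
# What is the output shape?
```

Input: (3, 32, 67, 67) -> Output: (3, 40, 65, 65)

Answer: (3, 40, 65, 65)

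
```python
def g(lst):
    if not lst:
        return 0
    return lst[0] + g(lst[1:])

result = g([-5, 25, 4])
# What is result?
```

(-5) + 25 + 4 + 0 = 24

Answer: 24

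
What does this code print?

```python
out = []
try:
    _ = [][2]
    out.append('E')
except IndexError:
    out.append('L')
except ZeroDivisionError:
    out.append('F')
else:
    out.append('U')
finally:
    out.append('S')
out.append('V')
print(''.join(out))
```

Execution trace: 'L' (except IndexError) → 'S' (finally) → 'V' (after the try/except). Output: LSV

Answer: LSV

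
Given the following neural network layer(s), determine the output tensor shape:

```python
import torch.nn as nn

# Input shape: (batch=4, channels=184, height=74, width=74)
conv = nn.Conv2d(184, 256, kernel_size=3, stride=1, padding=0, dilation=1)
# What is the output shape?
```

Input: (4, 184, 74, 74) -> Output: (4, 256, 72, 72)

Answer: (4, 256, 72, 72)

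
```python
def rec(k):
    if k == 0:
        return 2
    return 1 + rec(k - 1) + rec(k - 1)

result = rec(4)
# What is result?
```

rec(k) = 1 + 2·rec(k-1), rec(0)=2. Closed form: (2+1)·2^4 - 1 = 47.

Answer: 47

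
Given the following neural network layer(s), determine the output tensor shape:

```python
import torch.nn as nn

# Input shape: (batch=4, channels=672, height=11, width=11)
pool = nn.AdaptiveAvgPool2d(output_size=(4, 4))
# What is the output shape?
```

Input: (4, 672, 11, 11) -> Output: (4, 672, 4, 4)

Answer: (4, 672, 4, 4)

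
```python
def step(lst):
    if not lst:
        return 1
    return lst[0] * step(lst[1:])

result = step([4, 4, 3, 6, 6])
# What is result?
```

Product over [4, 4, 3, 6, 6] = 4 * 4 * 3 * 6 * 6 = 1728

Answer: 1728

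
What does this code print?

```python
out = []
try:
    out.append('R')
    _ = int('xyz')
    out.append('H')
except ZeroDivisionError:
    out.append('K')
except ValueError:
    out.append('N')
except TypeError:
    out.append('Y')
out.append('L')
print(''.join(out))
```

Execution trace: 'R' (try body) → 'N' (except ValueError) → 'L' (after the try/except). Output: RNL

Answer: RNL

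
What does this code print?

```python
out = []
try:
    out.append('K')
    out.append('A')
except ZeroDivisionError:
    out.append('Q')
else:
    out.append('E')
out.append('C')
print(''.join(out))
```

Execution trace: 'K' (try body) → 'A' (try body, no exception) → 'E' (else) → 'C' (after the try/except). Output: KAEC

Answer: KAEC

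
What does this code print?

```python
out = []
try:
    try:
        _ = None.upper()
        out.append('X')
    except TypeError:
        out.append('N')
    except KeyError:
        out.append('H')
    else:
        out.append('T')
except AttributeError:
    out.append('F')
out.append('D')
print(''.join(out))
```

Execution trace: 'F' (outer except AttributeError) → 'D' (after the try/except). Output: FD

Answer: FD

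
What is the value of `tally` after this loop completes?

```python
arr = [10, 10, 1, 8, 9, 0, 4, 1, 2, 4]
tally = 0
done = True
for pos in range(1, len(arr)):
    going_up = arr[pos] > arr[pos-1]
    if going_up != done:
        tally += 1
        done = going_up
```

Count direction changes in [10, 10, 1, 8, 9, 0, 4, 1, 2, 4]
`tally` takes the values: 0 → 1 → 2 → 3 → 4 → 5 → 6

Answer: 6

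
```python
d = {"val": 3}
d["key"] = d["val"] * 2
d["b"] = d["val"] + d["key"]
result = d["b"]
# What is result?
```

Trace:
`d = {"val": 3}` → d = {'val': 3}
`d["key"] = d["val"] * 2` → d = {'val': 3, 'key': 6}
`d["b"] = d["val"] + d["key"]` → d = {'val': 3, 'key': 6, 'b': 9}
`result = d["b"]` → result = 9
So result = 9

Answer: 9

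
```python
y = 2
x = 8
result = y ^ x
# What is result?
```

Trace:
`y = 2` → y = 2
`x = 8` → x = 8
`result = y ^ x` → result = 10
So result = 10

Answer: 10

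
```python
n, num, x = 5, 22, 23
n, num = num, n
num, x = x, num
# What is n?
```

Trace:
`n, num, x = 5, 22, 23` → n = 5; num = 22; x = 23
`n, num = num, n` → n = 22; num = 5
`num, x = x, num` → num = 23; x = 5
So n = 22

Answer: 22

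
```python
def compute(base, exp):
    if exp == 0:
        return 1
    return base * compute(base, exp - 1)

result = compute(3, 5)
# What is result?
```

compute(3, 5) = 3 * 3 * 3 * 3 * 3 = 243

Answer: 243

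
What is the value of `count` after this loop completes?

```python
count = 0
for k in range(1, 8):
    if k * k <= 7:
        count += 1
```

Count numbers where k² ≤ 7
`count` takes the values: 0 → 1 → 2

Answer: 2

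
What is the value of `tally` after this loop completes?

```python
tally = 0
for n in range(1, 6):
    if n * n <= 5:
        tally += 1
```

Count numbers where n² ≤ 5
`tally` takes the values: 0 → 1 → 2

Answer: 2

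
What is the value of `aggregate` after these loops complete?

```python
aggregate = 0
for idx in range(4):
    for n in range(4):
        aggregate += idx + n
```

Sum of all idx+n for idx,n in 4x4
`aggregate` takes the values: 0 → 1 → 3 → 6 → 7 → 9 → 12 → 16 → 18 → 21 → 25 → 30 → 33 → 37 → 42 → 48

Answer: 48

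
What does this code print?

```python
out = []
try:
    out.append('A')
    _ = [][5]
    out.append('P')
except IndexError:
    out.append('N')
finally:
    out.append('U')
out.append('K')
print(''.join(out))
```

Execution trace: 'A' (try body) → 'N' (except IndexError) → 'U' (finally) → 'K' (after the try/except). Output: ANUK

Answer: ANUK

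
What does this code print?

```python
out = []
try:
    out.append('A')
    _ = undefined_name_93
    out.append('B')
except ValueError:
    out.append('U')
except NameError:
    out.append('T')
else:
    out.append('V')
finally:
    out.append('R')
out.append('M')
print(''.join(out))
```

Execution trace: 'A' (try body) → 'T' (except NameError) → 'R' (finally) → 'M' (after the try/except). Output: ATRM

Answer: ATRM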